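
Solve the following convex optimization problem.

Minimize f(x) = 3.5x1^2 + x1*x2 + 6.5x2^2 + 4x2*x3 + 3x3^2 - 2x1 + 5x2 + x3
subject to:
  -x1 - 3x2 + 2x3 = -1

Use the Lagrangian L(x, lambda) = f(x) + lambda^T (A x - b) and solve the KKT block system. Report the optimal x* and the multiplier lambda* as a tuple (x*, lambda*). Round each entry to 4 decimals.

Form the Lagrangian:
  L(x, lambda) = (1/2) x^T Q x + c^T x + lambda^T (A x - b)
Stationarity (grad_x L = 0): Q x + c + A^T lambda = 0.
Primal feasibility: A x = b.

This gives the KKT block system:
  [ Q   A^T ] [ x     ]   [-c ]
  [ A    0  ] [ lambda ] = [ b ]

Solving the linear system:
  x*      = (0.4262, -0.083, -0.4114)
  lambda* = (0.9004)
  f(x*)   = -0.3893

x* = (0.4262, -0.083, -0.4114), lambda* = (0.9004)


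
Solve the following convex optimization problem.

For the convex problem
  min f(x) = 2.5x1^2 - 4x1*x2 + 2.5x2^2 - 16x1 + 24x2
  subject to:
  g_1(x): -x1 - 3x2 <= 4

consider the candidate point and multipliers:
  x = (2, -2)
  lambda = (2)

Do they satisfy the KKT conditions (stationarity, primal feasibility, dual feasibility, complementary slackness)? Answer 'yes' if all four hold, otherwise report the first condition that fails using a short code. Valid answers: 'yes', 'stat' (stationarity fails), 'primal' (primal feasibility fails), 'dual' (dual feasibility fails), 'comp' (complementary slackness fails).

Gradient of f: grad f(x) = Q x + c = (2, 6)
Constraint values g_i(x) = a_i^T x - b_i:
  g_1((2, -2)) = 0
Stationarity residual: grad f(x) + sum_i lambda_i a_i = (0, 0)
  -> stationarity OK
Primal feasibility (all g_i <= 0): OK
Dual feasibility (all lambda_i >= 0): OK
Complementary slackness (lambda_i * g_i(x) = 0 for all i): OK

Verdict: yes, KKT holds.

yes


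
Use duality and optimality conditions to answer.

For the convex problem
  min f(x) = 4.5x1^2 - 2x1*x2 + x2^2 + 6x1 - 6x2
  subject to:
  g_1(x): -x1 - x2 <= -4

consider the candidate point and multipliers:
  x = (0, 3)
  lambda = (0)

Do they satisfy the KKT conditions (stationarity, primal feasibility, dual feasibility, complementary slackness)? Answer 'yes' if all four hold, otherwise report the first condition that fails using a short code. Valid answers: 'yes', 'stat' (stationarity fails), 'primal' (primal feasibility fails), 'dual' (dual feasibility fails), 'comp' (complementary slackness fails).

Gradient of f: grad f(x) = Q x + c = (0, 0)
Constraint values g_i(x) = a_i^T x - b_i:
  g_1((0, 3)) = 1
Stationarity residual: grad f(x) + sum_i lambda_i a_i = (0, 0)
  -> stationarity OK
Primal feasibility (all g_i <= 0): FAILS
Dual feasibility (all lambda_i >= 0): OK
Complementary slackness (lambda_i * g_i(x) = 0 for all i): OK

Verdict: the first failing condition is primal_feasibility -> primal.

primal


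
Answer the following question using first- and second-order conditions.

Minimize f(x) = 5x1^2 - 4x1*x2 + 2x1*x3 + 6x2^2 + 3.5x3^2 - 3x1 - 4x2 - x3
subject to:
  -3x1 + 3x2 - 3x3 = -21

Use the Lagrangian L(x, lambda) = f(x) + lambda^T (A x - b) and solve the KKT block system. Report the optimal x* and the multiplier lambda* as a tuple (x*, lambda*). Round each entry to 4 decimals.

Form the Lagrangian:
  L(x, lambda) = (1/2) x^T Q x + c^T x + lambda^T (A x - b)
Stationarity (grad_x L = 0): Q x + c + A^T lambda = 0.
Primal feasibility: A x = b.

This gives the KKT block system:
  [ Q   A^T ] [ x     ]   [-c ]
  [ A    0  ] [ lambda ] = [ b ]

Solving the linear system:
  x*      = (1.8494, -1.4398, 3.7108)
  lambda* = (9.5582)
  f(x*)   = 98.6114

x* = (1.8494, -1.4398, 3.7108), lambda* = (9.5582)


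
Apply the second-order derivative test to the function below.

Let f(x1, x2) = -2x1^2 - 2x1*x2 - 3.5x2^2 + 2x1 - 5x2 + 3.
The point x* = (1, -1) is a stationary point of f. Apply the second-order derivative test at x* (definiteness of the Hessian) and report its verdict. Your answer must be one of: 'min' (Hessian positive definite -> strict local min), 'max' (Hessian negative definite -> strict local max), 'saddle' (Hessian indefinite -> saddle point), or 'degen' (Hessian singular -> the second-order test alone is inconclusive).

Compute the Hessian H = grad^2 f:
  H = [[-4, -2], [-2, -7]]
Verify stationarity: grad f(x*) = H x* + g = (0, 0).
Eigenvalues of H: -8, -3.
Both eigenvalues < 0, so H is negative definite -> x* is a strict local max.

max


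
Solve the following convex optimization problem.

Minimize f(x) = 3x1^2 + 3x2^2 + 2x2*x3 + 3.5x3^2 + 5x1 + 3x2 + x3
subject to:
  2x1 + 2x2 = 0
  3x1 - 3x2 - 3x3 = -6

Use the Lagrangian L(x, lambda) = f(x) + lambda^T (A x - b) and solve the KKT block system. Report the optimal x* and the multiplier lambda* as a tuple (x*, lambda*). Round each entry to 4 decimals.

Form the Lagrangian:
  L(x, lambda) = (1/2) x^T Q x + c^T x + lambda^T (A x - b)
Stationarity (grad_x L = 0): Q x + c + A^T lambda = 0.
Primal feasibility: A x = b.

This gives the KKT block system:
  [ Q   A^T ] [ x     ]   [-c ]
  [ A    0  ] [ lambda ] = [ b ]

Solving the linear system:
  x*      = (-0.875, 0.875, 0.25)
  lambda* = (-2.125, 1.5)
  f(x*)   = 3.75

x* = (-0.875, 0.875, 0.25), lambda* = (-2.125, 1.5)


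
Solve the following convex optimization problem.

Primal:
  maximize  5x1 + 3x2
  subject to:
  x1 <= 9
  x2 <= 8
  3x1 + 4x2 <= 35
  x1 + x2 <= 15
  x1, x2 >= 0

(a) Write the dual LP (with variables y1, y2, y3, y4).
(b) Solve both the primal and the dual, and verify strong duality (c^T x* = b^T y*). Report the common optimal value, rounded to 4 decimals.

The standard primal-dual pair for 'max c^T x s.t. A x <= b, x >= 0' is:
  Dual:  min b^T y  s.t.  A^T y >= c,  y >= 0.

So the dual LP is:
  minimize  9y1 + 8y2 + 35y3 + 15y4
  subject to:
    y1 + 3y3 + y4 >= 5
    y2 + 4y3 + y4 >= 3
    y1, y2, y3, y4 >= 0

Solving the primal: x* = (9, 2).
  primal value c^T x* = 51.
Solving the dual: y* = (2.75, 0, 0.75, 0).
  dual value b^T y* = 51.
Strong duality: c^T x* = b^T y*. Confirmed.

51


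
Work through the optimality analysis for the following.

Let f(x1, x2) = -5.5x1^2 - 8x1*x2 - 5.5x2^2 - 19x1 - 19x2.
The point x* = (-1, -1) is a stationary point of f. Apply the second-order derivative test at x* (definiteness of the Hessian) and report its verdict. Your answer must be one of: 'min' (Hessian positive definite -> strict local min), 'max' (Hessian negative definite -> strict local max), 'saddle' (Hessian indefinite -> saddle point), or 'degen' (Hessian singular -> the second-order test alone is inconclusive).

Compute the Hessian H = grad^2 f:
  H = [[-11, -8], [-8, -11]]
Verify stationarity: grad f(x*) = H x* + g = (0, 0).
Eigenvalues of H: -19, -3.
Both eigenvalues < 0, so H is negative definite -> x* is a strict local max.

max


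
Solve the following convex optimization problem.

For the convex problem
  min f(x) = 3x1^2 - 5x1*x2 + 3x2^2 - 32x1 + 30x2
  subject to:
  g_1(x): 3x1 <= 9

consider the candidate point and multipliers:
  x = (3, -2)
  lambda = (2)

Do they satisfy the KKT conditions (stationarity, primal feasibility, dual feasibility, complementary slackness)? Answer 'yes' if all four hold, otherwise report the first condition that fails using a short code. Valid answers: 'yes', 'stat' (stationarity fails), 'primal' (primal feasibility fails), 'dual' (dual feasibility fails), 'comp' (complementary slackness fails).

Gradient of f: grad f(x) = Q x + c = (-4, 3)
Constraint values g_i(x) = a_i^T x - b_i:
  g_1((3, -2)) = 0
Stationarity residual: grad f(x) + sum_i lambda_i a_i = (2, 3)
  -> stationarity FAILS
Primal feasibility (all g_i <= 0): OK
Dual feasibility (all lambda_i >= 0): OK
Complementary slackness (lambda_i * g_i(x) = 0 for all i): OK

Verdict: the first failing condition is stationarity -> stat.

stat


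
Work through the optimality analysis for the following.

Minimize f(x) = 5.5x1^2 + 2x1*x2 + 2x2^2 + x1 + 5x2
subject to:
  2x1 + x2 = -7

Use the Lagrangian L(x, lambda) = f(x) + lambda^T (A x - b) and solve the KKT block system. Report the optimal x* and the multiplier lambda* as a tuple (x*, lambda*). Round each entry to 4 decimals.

Form the Lagrangian:
  L(x, lambda) = (1/2) x^T Q x + c^T x + lambda^T (A x - b)
Stationarity (grad_x L = 0): Q x + c + A^T lambda = 0.
Primal feasibility: A x = b.

This gives the KKT block system:
  [ Q   A^T ] [ x     ]   [-c ]
  [ A    0  ] [ lambda ] = [ b ]

Solving the linear system:
  x*      = (-1.7368, -3.5263)
  lambda* = (12.5789)
  f(x*)   = 34.3421

x* = (-1.7368, -3.5263), lambda* = (12.5789)


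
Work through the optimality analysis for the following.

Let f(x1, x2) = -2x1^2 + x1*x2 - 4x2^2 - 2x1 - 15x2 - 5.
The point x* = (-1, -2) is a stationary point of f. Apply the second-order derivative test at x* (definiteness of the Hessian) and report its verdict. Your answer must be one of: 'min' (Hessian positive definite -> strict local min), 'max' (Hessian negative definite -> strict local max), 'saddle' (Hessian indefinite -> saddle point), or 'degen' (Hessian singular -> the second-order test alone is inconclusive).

Compute the Hessian H = grad^2 f:
  H = [[-4, 1], [1, -8]]
Verify stationarity: grad f(x*) = H x* + g = (0, 0).
Eigenvalues of H: -8.2361, -3.7639.
Both eigenvalues < 0, so H is negative definite -> x* is a strict local max.

max


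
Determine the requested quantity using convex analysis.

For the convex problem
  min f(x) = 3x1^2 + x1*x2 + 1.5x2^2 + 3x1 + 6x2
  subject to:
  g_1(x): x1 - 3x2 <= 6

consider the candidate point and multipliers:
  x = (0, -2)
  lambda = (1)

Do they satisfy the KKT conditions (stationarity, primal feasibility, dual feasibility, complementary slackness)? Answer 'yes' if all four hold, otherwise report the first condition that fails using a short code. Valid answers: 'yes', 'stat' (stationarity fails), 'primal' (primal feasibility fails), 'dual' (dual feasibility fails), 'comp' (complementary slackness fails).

Gradient of f: grad f(x) = Q x + c = (1, 0)
Constraint values g_i(x) = a_i^T x - b_i:
  g_1((0, -2)) = 0
Stationarity residual: grad f(x) + sum_i lambda_i a_i = (2, -3)
  -> stationarity FAILS
Primal feasibility (all g_i <= 0): OK
Dual feasibility (all lambda_i >= 0): OK
Complementary slackness (lambda_i * g_i(x) = 0 for all i): OK

Verdict: the first failing condition is stationarity -> stat.

stat


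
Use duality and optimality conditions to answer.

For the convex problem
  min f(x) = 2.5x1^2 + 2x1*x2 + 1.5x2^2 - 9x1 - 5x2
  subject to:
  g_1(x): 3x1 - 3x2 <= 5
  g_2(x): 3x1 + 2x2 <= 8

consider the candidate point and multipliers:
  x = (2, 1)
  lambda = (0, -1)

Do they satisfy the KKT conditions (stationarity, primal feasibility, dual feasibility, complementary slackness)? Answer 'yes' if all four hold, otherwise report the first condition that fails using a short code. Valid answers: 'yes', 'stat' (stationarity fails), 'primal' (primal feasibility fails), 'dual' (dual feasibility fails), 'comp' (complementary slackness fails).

Gradient of f: grad f(x) = Q x + c = (3, 2)
Constraint values g_i(x) = a_i^T x - b_i:
  g_1((2, 1)) = -2
  g_2((2, 1)) = 0
Stationarity residual: grad f(x) + sum_i lambda_i a_i = (0, 0)
  -> stationarity OK
Primal feasibility (all g_i <= 0): OK
Dual feasibility (all lambda_i >= 0): FAILS
Complementary slackness (lambda_i * g_i(x) = 0 for all i): OK

Verdict: the first failing condition is dual_feasibility -> dual.

dual


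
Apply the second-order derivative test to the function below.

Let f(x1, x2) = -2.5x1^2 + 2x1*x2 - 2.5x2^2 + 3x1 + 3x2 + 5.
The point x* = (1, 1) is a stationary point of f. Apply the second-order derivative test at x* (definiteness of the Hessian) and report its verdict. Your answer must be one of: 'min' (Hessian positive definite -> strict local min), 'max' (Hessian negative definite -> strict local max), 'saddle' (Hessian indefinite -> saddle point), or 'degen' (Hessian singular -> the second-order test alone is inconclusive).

Compute the Hessian H = grad^2 f:
  H = [[-5, 2], [2, -5]]
Verify stationarity: grad f(x*) = H x* + g = (0, 0).
Eigenvalues of H: -7, -3.
Both eigenvalues < 0, so H is negative definite -> x* is a strict local max.

max


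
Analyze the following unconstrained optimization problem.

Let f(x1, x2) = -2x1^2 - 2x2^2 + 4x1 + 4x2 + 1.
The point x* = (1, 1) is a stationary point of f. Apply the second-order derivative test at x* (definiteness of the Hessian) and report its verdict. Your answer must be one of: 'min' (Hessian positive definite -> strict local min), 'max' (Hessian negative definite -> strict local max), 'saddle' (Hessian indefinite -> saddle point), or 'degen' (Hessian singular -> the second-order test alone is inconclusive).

Compute the Hessian H = grad^2 f:
  H = [[-4, 0], [0, -4]]
Verify stationarity: grad f(x*) = H x* + g = (0, 0).
Eigenvalues of H: -4, -4.
Both eigenvalues < 0, so H is negative definite -> x* is a strict local max.

max


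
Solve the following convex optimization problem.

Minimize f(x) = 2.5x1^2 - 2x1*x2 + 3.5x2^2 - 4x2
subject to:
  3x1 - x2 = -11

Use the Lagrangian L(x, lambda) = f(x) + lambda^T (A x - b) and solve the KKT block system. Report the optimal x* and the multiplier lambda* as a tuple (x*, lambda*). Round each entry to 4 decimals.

Form the Lagrangian:
  L(x, lambda) = (1/2) x^T Q x + c^T x + lambda^T (A x - b)
Stationarity (grad_x L = 0): Q x + c + A^T lambda = 0.
Primal feasibility: A x = b.

This gives the KKT block system:
  [ Q   A^T ] [ x     ]   [-c ]
  [ A    0  ] [ lambda ] = [ b ]

Solving the linear system:
  x*      = (-3.5179, 0.4464)
  lambda* = (6.1607)
  f(x*)   = 32.9911

x* = (-3.5179, 0.4464), lambda* = (6.1607)


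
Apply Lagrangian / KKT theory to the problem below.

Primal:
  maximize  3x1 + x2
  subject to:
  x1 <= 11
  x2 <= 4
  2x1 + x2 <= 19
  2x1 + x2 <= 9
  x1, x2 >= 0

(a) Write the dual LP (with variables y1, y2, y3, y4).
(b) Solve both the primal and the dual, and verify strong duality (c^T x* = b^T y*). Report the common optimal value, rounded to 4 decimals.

The standard primal-dual pair for 'max c^T x s.t. A x <= b, x >= 0' is:
  Dual:  min b^T y  s.t.  A^T y >= c,  y >= 0.

So the dual LP is:
  minimize  11y1 + 4y2 + 19y3 + 9y4
  subject to:
    y1 + 2y3 + 2y4 >= 3
    y2 + y3 + y4 >= 1
    y1, y2, y3, y4 >= 0

Solving the primal: x* = (4.5, 0).
  primal value c^T x* = 13.5.
Solving the dual: y* = (0, 0, 0, 1.5).
  dual value b^T y* = 13.5.
Strong duality: c^T x* = b^T y*. Confirmed.

13.5


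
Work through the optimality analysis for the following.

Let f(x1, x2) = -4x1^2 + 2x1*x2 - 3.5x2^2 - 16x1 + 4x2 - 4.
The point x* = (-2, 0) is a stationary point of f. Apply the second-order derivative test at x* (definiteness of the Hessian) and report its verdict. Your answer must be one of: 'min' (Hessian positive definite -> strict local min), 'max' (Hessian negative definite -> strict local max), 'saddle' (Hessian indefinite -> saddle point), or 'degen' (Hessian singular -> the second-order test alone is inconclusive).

Compute the Hessian H = grad^2 f:
  H = [[-8, 2], [2, -7]]
Verify stationarity: grad f(x*) = H x* + g = (0, 0).
Eigenvalues of H: -9.5616, -5.4384.
Both eigenvalues < 0, so H is negative definite -> x* is a strict local max.

max


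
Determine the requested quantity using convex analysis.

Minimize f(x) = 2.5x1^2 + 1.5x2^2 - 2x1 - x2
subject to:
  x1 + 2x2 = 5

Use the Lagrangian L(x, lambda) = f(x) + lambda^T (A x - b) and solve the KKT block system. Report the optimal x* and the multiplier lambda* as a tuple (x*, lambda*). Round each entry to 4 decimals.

Form the Lagrangian:
  L(x, lambda) = (1/2) x^T Q x + c^T x + lambda^T (A x - b)
Stationarity (grad_x L = 0): Q x + c + A^T lambda = 0.
Primal feasibility: A x = b.

This gives the KKT block system:
  [ Q   A^T ] [ x     ]   [-c ]
  [ A    0  ] [ lambda ] = [ b ]

Solving the linear system:
  x*      = (0.913, 2.0435)
  lambda* = (-2.5652)
  f(x*)   = 4.4783

x* = (0.913, 2.0435), lambda* = (-2.5652)


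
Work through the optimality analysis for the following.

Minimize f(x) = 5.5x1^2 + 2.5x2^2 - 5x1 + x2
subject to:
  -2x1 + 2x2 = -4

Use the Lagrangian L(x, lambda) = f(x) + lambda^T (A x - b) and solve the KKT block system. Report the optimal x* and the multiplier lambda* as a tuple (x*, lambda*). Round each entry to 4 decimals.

Form the Lagrangian:
  L(x, lambda) = (1/2) x^T Q x + c^T x + lambda^T (A x - b)
Stationarity (grad_x L = 0): Q x + c + A^T lambda = 0.
Primal feasibility: A x = b.

This gives the KKT block system:
  [ Q   A^T ] [ x     ]   [-c ]
  [ A    0  ] [ lambda ] = [ b ]

Solving the linear system:
  x*      = (0.875, -1.125)
  lambda* = (2.3125)
  f(x*)   = 1.875

x* = (0.875, -1.125), lambda* = (2.3125)


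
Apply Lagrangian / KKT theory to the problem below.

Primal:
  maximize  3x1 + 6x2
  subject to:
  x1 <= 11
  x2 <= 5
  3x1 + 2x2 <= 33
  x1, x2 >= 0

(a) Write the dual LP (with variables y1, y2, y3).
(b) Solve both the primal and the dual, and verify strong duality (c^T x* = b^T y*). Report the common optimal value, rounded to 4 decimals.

The standard primal-dual pair for 'max c^T x s.t. A x <= b, x >= 0' is:
  Dual:  min b^T y  s.t.  A^T y >= c,  y >= 0.

So the dual LP is:
  minimize  11y1 + 5y2 + 33y3
  subject to:
    y1 + 3y3 >= 3
    y2 + 2y3 >= 6
    y1, y2, y3 >= 0

Solving the primal: x* = (7.6667, 5).
  primal value c^T x* = 53.
Solving the dual: y* = (0, 4, 1).
  dual value b^T y* = 53.
Strong duality: c^T x* = b^T y*. Confirmed.

53


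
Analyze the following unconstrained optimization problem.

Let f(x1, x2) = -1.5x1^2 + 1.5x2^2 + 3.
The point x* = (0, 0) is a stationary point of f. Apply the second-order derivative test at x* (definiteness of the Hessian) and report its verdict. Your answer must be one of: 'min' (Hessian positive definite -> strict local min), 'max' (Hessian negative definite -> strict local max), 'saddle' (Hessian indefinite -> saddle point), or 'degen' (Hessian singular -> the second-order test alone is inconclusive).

Compute the Hessian H = grad^2 f:
  H = [[-3, 0], [0, 3]]
Verify stationarity: grad f(x*) = H x* + g = (0, 0).
Eigenvalues of H: -3, 3.
Eigenvalues have mixed signs, so H is indefinite -> x* is a saddle point.

saddle


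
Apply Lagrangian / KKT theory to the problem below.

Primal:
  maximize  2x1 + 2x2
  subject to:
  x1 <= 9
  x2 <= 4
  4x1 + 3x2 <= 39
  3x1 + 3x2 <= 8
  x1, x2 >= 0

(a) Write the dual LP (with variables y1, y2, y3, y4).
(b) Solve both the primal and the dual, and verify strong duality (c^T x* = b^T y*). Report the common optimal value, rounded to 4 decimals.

The standard primal-dual pair for 'max c^T x s.t. A x <= b, x >= 0' is:
  Dual:  min b^T y  s.t.  A^T y >= c,  y >= 0.

So the dual LP is:
  minimize  9y1 + 4y2 + 39y3 + 8y4
  subject to:
    y1 + 4y3 + 3y4 >= 2
    y2 + 3y3 + 3y4 >= 2
    y1, y2, y3, y4 >= 0

Solving the primal: x* = (2.6667, 0).
  primal value c^T x* = 5.3333.
Solving the dual: y* = (0, 0, 0, 0.6667).
  dual value b^T y* = 5.3333.
Strong duality: c^T x* = b^T y*. Confirmed.

5.3333


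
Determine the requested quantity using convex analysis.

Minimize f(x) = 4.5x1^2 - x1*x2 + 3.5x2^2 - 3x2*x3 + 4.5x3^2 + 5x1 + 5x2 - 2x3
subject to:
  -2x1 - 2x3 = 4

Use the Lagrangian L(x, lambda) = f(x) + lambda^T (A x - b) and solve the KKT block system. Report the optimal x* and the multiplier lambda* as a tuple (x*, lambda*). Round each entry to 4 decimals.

Form the Lagrangian:
  L(x, lambda) = (1/2) x^T Q x + c^T x + lambda^T (A x - b)
Stationarity (grad_x L = 0): Q x + c + A^T lambda = 0.
Primal feasibility: A x = b.

This gives the KKT block system:
  [ Q   A^T ] [ x     ]   [-c ]
  [ A    0  ] [ lambda ] = [ b ]

Solving the linear system:
  x*      = (-1.2541, -1.2131, -0.7459)
  lambda* = (-2.5369)
  f(x*)   = -0.3484

x* = (-1.2541, -1.2131, -0.7459), lambda* = (-2.5369)


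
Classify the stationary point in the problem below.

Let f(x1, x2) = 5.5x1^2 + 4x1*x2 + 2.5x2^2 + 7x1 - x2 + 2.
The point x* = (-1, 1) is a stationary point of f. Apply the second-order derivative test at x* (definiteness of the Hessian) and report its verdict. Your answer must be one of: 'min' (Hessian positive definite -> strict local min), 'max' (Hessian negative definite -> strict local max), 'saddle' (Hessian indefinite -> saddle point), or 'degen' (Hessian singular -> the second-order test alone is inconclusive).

Compute the Hessian H = grad^2 f:
  H = [[11, 4], [4, 5]]
Verify stationarity: grad f(x*) = H x* + g = (0, 0).
Eigenvalues of H: 3, 13.
Both eigenvalues > 0, so H is positive definite -> x* is a strict local min.

min


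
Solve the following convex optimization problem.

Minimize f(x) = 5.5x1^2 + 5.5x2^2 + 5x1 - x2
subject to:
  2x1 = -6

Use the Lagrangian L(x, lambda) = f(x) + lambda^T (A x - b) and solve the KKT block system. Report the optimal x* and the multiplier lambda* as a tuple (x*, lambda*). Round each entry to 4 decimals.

Form the Lagrangian:
  L(x, lambda) = (1/2) x^T Q x + c^T x + lambda^T (A x - b)
Stationarity (grad_x L = 0): Q x + c + A^T lambda = 0.
Primal feasibility: A x = b.

This gives the KKT block system:
  [ Q   A^T ] [ x     ]   [-c ]
  [ A    0  ] [ lambda ] = [ b ]

Solving the linear system:
  x*      = (-3, 0.0909)
  lambda* = (14)
  f(x*)   = 34.4545

x* = (-3, 0.0909), lambda* = (14)


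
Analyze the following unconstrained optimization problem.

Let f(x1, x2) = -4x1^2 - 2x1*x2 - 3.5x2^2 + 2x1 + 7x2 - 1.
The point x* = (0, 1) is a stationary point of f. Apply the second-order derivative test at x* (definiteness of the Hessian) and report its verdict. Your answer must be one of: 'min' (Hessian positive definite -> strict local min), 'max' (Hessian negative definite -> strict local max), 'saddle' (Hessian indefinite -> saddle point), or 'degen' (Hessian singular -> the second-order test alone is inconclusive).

Compute the Hessian H = grad^2 f:
  H = [[-8, -2], [-2, -7]]
Verify stationarity: grad f(x*) = H x* + g = (0, 0).
Eigenvalues of H: -9.5616, -5.4384.
Both eigenvalues < 0, so H is negative definite -> x* is a strict local max.

max


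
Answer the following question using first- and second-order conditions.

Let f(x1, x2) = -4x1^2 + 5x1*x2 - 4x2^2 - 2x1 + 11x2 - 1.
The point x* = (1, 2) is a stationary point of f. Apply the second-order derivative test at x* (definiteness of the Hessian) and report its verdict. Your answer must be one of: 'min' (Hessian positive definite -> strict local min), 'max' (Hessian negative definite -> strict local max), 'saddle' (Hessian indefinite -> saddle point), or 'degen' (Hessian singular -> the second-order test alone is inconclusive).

Compute the Hessian H = grad^2 f:
  H = [[-8, 5], [5, -8]]
Verify stationarity: grad f(x*) = H x* + g = (0, 0).
Eigenvalues of H: -13, -3.
Both eigenvalues < 0, so H is negative definite -> x* is a strict local max.

max


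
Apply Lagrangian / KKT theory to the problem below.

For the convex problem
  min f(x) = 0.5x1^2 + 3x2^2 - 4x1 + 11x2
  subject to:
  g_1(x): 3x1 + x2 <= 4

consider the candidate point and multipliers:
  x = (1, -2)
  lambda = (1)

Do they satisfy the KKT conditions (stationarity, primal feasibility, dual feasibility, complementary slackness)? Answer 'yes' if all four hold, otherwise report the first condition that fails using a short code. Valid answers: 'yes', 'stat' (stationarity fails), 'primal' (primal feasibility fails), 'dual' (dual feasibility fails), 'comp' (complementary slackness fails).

Gradient of f: grad f(x) = Q x + c = (-3, -1)
Constraint values g_i(x) = a_i^T x - b_i:
  g_1((1, -2)) = -3
Stationarity residual: grad f(x) + sum_i lambda_i a_i = (0, 0)
  -> stationarity OK
Primal feasibility (all g_i <= 0): OK
Dual feasibility (all lambda_i >= 0): OK
Complementary slackness (lambda_i * g_i(x) = 0 for all i): FAILS

Verdict: the first failing condition is complementary_slackness -> comp.

comp


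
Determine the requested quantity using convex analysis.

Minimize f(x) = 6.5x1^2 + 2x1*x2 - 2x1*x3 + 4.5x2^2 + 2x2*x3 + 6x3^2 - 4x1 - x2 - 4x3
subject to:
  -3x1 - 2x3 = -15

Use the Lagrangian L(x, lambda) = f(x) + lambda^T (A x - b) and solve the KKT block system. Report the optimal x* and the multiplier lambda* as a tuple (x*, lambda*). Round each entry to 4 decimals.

Form the Lagrangian:
  L(x, lambda) = (1/2) x^T Q x + c^T x + lambda^T (A x - b)
Stationarity (grad_x L = 0): Q x + c + A^T lambda = 0.
Primal feasibility: A x = b.

This gives the KKT block system:
  [ Q   A^T ] [ x     ]   [-c ]
  [ A    0  ] [ lambda ] = [ b ]

Solving the linear system:
  x*      = (3.1913, -1.201, 2.7131)
  lambda* = (9.8862)
  f(x*)   = 62.9383

x* = (3.1913, -1.201, 2.7131), lambda* = (9.8862)


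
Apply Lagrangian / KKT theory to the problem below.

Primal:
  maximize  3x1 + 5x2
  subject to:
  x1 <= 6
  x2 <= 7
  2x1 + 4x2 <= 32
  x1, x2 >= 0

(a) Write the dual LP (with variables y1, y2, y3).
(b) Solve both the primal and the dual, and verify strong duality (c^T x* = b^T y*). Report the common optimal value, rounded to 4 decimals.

The standard primal-dual pair for 'max c^T x s.t. A x <= b, x >= 0' is:
  Dual:  min b^T y  s.t.  A^T y >= c,  y >= 0.

So the dual LP is:
  minimize  6y1 + 7y2 + 32y3
  subject to:
    y1 + 2y3 >= 3
    y2 + 4y3 >= 5
    y1, y2, y3 >= 0

Solving the primal: x* = (6, 5).
  primal value c^T x* = 43.
Solving the dual: y* = (0.5, 0, 1.25).
  dual value b^T y* = 43.
Strong duality: c^T x* = b^T y*. Confirmed.

43


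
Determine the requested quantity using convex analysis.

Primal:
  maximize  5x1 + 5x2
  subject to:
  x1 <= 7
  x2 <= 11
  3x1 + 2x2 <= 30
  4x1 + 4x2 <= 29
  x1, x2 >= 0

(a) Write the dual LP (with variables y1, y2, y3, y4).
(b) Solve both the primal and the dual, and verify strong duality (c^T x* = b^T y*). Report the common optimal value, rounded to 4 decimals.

The standard primal-dual pair for 'max c^T x s.t. A x <= b, x >= 0' is:
  Dual:  min b^T y  s.t.  A^T y >= c,  y >= 0.

So the dual LP is:
  minimize  7y1 + 11y2 + 30y3 + 29y4
  subject to:
    y1 + 3y3 + 4y4 >= 5
    y2 + 2y3 + 4y4 >= 5
    y1, y2, y3, y4 >= 0

Solving the primal: x* = (7, 0.25).
  primal value c^T x* = 36.25.
Solving the dual: y* = (0, 0, 0, 1.25).
  dual value b^T y* = 36.25.
Strong duality: c^T x* = b^T y*. Confirmed.

36.25


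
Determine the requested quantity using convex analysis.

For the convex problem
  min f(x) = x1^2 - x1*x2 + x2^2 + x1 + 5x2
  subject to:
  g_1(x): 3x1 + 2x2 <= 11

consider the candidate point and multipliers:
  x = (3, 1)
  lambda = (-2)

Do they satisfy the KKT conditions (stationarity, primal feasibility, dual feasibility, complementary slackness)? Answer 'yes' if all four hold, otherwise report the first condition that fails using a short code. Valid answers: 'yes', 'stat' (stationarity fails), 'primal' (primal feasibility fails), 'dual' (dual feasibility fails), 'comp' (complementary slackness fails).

Gradient of f: grad f(x) = Q x + c = (6, 4)
Constraint values g_i(x) = a_i^T x - b_i:
  g_1((3, 1)) = 0
Stationarity residual: grad f(x) + sum_i lambda_i a_i = (0, 0)
  -> stationarity OK
Primal feasibility (all g_i <= 0): OK
Dual feasibility (all lambda_i >= 0): FAILS
Complementary slackness (lambda_i * g_i(x) = 0 for all i): OK

Verdict: the first failing condition is dual_feasibility -> dual.

dual


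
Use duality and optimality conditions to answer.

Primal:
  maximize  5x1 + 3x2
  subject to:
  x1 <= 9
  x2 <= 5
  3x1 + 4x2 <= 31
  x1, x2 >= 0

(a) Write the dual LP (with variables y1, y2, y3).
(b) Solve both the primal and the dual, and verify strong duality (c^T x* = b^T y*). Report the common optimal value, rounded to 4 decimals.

The standard primal-dual pair for 'max c^T x s.t. A x <= b, x >= 0' is:
  Dual:  min b^T y  s.t.  A^T y >= c,  y >= 0.

So the dual LP is:
  minimize  9y1 + 5y2 + 31y3
  subject to:
    y1 + 3y3 >= 5
    y2 + 4y3 >= 3
    y1, y2, y3 >= 0

Solving the primal: x* = (9, 1).
  primal value c^T x* = 48.
Solving the dual: y* = (2.75, 0, 0.75).
  dual value b^T y* = 48.
Strong duality: c^T x* = b^T y*. Confirmed.

48


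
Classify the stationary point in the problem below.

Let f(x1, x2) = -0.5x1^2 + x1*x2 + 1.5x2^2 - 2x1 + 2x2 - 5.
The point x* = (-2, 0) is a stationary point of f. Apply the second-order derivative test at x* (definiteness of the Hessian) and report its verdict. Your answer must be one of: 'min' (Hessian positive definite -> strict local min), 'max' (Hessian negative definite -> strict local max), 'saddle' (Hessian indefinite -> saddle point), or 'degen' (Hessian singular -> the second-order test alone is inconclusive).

Compute the Hessian H = grad^2 f:
  H = [[-1, 1], [1, 3]]
Verify stationarity: grad f(x*) = H x* + g = (0, 0).
Eigenvalues of H: -1.2361, 3.2361.
Eigenvalues have mixed signs, so H is indefinite -> x* is a saddle point.

saddle


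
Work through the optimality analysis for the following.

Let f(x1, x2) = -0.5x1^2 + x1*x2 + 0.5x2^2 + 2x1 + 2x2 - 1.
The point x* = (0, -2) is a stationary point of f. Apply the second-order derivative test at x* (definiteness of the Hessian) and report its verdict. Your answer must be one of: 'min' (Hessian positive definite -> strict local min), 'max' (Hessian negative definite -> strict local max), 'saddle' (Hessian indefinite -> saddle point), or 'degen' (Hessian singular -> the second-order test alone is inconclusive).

Compute the Hessian H = grad^2 f:
  H = [[-1, 1], [1, 1]]
Verify stationarity: grad f(x*) = H x* + g = (0, 0).
Eigenvalues of H: -1.4142, 1.4142.
Eigenvalues have mixed signs, so H is indefinite -> x* is a saddle point.

saddle


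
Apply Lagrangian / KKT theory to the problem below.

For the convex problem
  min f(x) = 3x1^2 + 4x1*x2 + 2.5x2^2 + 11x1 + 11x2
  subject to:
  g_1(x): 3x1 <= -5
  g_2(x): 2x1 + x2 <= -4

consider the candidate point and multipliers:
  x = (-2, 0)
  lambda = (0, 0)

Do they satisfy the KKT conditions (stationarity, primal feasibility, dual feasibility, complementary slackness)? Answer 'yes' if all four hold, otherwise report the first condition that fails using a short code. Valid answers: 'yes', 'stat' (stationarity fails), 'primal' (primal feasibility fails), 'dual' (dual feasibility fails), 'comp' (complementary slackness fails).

Gradient of f: grad f(x) = Q x + c = (-1, 3)
Constraint values g_i(x) = a_i^T x - b_i:
  g_1((-2, 0)) = -1
  g_2((-2, 0)) = 0
Stationarity residual: grad f(x) + sum_i lambda_i a_i = (-1, 3)
  -> stationarity FAILS
Primal feasibility (all g_i <= 0): OK
Dual feasibility (all lambda_i >= 0): OK
Complementary slackness (lambda_i * g_i(x) = 0 for all i): OK

Verdict: the first failing condition is stationarity -> stat.

stat


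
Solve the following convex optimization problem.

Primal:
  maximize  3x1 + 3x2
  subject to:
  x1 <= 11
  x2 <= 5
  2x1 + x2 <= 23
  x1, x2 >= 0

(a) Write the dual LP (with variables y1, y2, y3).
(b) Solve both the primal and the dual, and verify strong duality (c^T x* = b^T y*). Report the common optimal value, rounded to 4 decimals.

The standard primal-dual pair for 'max c^T x s.t. A x <= b, x >= 0' is:
  Dual:  min b^T y  s.t.  A^T y >= c,  y >= 0.

So the dual LP is:
  minimize  11y1 + 5y2 + 23y3
  subject to:
    y1 + 2y3 >= 3
    y2 + y3 >= 3
    y1, y2, y3 >= 0

Solving the primal: x* = (9, 5).
  primal value c^T x* = 42.
Solving the dual: y* = (0, 1.5, 1.5).
  dual value b^T y* = 42.
Strong duality: c^T x* = b^T y*. Confirmed.

42


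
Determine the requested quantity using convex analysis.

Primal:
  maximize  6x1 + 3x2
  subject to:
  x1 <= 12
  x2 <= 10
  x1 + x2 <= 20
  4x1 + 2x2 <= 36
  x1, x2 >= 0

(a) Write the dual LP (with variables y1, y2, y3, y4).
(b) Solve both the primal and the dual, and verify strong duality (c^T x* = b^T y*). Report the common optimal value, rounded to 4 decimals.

The standard primal-dual pair for 'max c^T x s.t. A x <= b, x >= 0' is:
  Dual:  min b^T y  s.t.  A^T y >= c,  y >= 0.

So the dual LP is:
  minimize  12y1 + 10y2 + 20y3 + 36y4
  subject to:
    y1 + y3 + 4y4 >= 6
    y2 + y3 + 2y4 >= 3
    y1, y2, y3, y4 >= 0

Solving the primal: x* = (9, 0).
  primal value c^T x* = 54.
Solving the dual: y* = (0, 0, 0, 1.5).
  dual value b^T y* = 54.
Strong duality: c^T x* = b^T y*. Confirmed.

54


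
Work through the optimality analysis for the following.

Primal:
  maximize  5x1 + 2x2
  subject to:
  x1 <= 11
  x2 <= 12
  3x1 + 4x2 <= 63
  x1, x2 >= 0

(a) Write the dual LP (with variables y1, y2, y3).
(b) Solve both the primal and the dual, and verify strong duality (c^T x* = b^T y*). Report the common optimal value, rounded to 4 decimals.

The standard primal-dual pair for 'max c^T x s.t. A x <= b, x >= 0' is:
  Dual:  min b^T y  s.t.  A^T y >= c,  y >= 0.

So the dual LP is:
  minimize  11y1 + 12y2 + 63y3
  subject to:
    y1 + 3y3 >= 5
    y2 + 4y3 >= 2
    y1, y2, y3 >= 0

Solving the primal: x* = (11, 7.5).
  primal value c^T x* = 70.
Solving the dual: y* = (3.5, 0, 0.5).
  dual value b^T y* = 70.
Strong duality: c^T x* = b^T y*. Confirmed.

70


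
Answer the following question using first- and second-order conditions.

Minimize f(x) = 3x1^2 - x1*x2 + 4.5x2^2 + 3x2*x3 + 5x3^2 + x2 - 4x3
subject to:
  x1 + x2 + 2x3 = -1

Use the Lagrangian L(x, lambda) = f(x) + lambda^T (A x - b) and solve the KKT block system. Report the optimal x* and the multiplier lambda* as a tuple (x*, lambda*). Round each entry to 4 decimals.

Form the Lagrangian:
  L(x, lambda) = (1/2) x^T Q x + c^T x + lambda^T (A x - b)
Stationarity (grad_x L = 0): Q x + c + A^T lambda = 0.
Primal feasibility: A x = b.

This gives the KKT block system:
  [ Q   A^T ] [ x     ]   [-c ]
  [ A    0  ] [ lambda ] = [ b ]

Solving the linear system:
  x*      = (-0.5294, -0.4706, 0)
  lambda* = (2.7059)
  f(x*)   = 1.1176

x* = (-0.5294, -0.4706, 0), lambda* = (2.7059)


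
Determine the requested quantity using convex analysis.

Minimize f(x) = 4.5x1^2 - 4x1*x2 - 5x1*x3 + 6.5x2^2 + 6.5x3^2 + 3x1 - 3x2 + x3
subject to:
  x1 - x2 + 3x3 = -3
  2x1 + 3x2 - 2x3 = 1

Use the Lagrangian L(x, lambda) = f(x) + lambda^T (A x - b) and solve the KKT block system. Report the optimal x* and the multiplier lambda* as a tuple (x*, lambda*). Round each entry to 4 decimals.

Form the Lagrangian:
  L(x, lambda) = (1/2) x^T Q x + c^T x + lambda^T (A x - b)
Stationarity (grad_x L = 0): Q x + c + A^T lambda = 0.
Primal feasibility: A x = b.

This gives the KKT block system:
  [ Q   A^T ] [ x     ]   [-c ]
  [ A    0  ] [ lambda ] = [ b ]

Solving the linear system:
  x*      = (-0.616, 0.2755, -0.7028)
  lambda* = (1.2972, -0.5826)
  f(x*)   = 0.5484

x* = (-0.616, 0.2755, -0.7028), lambda* = (1.2972, -0.5826)


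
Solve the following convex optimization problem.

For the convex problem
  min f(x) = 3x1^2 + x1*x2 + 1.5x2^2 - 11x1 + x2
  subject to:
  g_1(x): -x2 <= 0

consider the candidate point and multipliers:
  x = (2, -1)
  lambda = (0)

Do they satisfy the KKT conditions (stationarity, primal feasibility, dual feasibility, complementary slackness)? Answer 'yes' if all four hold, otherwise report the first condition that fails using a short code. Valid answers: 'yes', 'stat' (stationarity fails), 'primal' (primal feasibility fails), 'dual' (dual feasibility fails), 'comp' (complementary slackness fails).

Gradient of f: grad f(x) = Q x + c = (0, 0)
Constraint values g_i(x) = a_i^T x - b_i:
  g_1((2, -1)) = 1
Stationarity residual: grad f(x) + sum_i lambda_i a_i = (0, 0)
  -> stationarity OK
Primal feasibility (all g_i <= 0): FAILS
Dual feasibility (all lambda_i >= 0): OK
Complementary slackness (lambda_i * g_i(x) = 0 for all i): OK

Verdict: the first failing condition is primal_feasibility -> primal.

primal


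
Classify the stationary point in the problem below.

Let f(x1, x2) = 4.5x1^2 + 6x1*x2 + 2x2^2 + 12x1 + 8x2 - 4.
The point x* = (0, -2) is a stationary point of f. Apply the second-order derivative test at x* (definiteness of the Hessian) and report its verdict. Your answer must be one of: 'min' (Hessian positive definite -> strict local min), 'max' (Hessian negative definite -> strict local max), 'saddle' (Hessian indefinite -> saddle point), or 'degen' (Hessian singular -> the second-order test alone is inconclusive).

Compute the Hessian H = grad^2 f:
  H = [[9, 6], [6, 4]]
Verify stationarity: grad f(x*) = H x* + g = (0, 0).
Eigenvalues of H: 0, 13.
H has a zero eigenvalue (singular; positive semidefinite but not definite), so H is neither positive definite, negative definite, nor indefinite. The second-order test alone is inconclusive -> degen.
(Indeed, f is constant along the null direction of H through x*, so x* is not a strict local extremum.)

degen


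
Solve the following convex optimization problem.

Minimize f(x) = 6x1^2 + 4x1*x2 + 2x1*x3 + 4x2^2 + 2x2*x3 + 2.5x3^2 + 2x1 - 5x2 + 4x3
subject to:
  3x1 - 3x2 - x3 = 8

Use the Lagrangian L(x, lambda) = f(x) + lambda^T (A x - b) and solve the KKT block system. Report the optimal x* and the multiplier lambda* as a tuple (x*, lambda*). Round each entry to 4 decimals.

Form the Lagrangian:
  L(x, lambda) = (1/2) x^T Q x + c^T x + lambda^T (A x - b)
Stationarity (grad_x L = 0): Q x + c + A^T lambda = 0.
Primal feasibility: A x = b.

This gives the KKT block system:
  [ Q   A^T ] [ x     ]   [-c ]
  [ A    0  ] [ lambda ] = [ b ]

Solving the linear system:
  x*      = (1.25, -0.872, -1.6341)
  lambda* = (-3.4146)
  f(x*)   = 13.8201

x* = (1.25, -0.872, -1.6341), lambda* = (-3.4146)


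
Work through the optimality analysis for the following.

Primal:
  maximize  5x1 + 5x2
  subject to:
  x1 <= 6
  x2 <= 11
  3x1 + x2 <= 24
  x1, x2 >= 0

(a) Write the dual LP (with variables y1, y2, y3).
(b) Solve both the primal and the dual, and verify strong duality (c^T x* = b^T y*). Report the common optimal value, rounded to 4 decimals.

The standard primal-dual pair for 'max c^T x s.t. A x <= b, x >= 0' is:
  Dual:  min b^T y  s.t.  A^T y >= c,  y >= 0.

So the dual LP is:
  minimize  6y1 + 11y2 + 24y3
  subject to:
    y1 + 3y3 >= 5
    y2 + y3 >= 5
    y1, y2, y3 >= 0

Solving the primal: x* = (4.3333, 11).
  primal value c^T x* = 76.6667.
Solving the dual: y* = (0, 3.3333, 1.6667).
  dual value b^T y* = 76.6667.
Strong duality: c^T x* = b^T y*. Confirmed.

76.6667


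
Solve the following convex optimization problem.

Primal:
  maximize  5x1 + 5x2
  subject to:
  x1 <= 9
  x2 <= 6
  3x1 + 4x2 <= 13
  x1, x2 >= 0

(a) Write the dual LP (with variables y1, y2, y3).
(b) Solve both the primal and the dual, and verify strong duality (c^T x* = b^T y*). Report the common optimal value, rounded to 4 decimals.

The standard primal-dual pair for 'max c^T x s.t. A x <= b, x >= 0' is:
  Dual:  min b^T y  s.t.  A^T y >= c,  y >= 0.

So the dual LP is:
  minimize  9y1 + 6y2 + 13y3
  subject to:
    y1 + 3y3 >= 5
    y2 + 4y3 >= 5
    y1, y2, y3 >= 0

Solving the primal: x* = (4.3333, 0).
  primal value c^T x* = 21.6667.
Solving the dual: y* = (0, 0, 1.6667).
  dual value b^T y* = 21.6667.
Strong duality: c^T x* = b^T y*. Confirmed.

21.6667


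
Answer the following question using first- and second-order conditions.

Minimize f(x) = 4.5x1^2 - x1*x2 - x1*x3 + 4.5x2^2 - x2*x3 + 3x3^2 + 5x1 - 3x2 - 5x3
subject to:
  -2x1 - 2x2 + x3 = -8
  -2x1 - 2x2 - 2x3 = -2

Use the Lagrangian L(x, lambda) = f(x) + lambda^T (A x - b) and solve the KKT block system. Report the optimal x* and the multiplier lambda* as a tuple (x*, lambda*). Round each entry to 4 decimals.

Form the Lagrangian:
  L(x, lambda) = (1/2) x^T Q x + c^T x + lambda^T (A x - b)
Stationarity (grad_x L = 0): Q x + c + A^T lambda = 0.
Primal feasibility: A x = b.

This gives the KKT block system:
  [ Q   A^T ] [ x     ]   [-c ]
  [ A    0  ] [ lambda ] = [ b ]

Solving the linear system:
  x*      = (1.1, 1.9, -2)
  lambda* = (11.6667, -4.1667)
  f(x*)   = 47.4

x* = (1.1, 1.9, -2), lambda* = (11.6667, -4.1667)


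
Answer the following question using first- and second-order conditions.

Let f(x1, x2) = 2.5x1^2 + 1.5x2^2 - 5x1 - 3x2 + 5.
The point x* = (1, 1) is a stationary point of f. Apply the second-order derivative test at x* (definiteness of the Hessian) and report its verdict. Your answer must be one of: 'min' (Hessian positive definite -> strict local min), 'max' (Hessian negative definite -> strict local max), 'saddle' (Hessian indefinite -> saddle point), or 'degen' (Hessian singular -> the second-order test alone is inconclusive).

Compute the Hessian H = grad^2 f:
  H = [[5, 0], [0, 3]]
Verify stationarity: grad f(x*) = H x* + g = (0, 0).
Eigenvalues of H: 3, 5.
Both eigenvalues > 0, so H is positive definite -> x* is a strict local min.

min
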